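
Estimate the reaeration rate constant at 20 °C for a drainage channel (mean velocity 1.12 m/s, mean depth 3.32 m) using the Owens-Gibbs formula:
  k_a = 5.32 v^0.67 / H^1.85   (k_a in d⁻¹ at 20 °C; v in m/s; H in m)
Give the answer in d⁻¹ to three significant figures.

k_a ≈ 0.623 d⁻¹

k_a = 5.32 × 1.12^0.67 / 3.32^1.85 = 5.32 × 1.079 / 9.207 = 0.6234 d⁻¹.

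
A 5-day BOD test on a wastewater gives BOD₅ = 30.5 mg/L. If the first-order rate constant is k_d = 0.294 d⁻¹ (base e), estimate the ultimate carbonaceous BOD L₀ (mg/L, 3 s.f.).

BOD₅ = L₀(1 − e^(−5k_d)) ⇒ L₀ = BOD₅ / (1 − e^(−5×0.294))
= 30.5 / (1 − 0.2299) = 30.5 / 0.7701 = 39.61 mg/L.

L₀ ≈ 39.6 mg/L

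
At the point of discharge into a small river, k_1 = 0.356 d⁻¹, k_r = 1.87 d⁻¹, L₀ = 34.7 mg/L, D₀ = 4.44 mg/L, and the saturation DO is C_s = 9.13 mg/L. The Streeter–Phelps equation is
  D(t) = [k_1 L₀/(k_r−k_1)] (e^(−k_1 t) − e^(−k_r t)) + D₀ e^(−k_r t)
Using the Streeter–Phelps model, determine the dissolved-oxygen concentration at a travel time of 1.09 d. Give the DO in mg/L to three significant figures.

k_1 L₀/(k_r−k_1) = 0.356×34.7/(1.87−0.356) = 12.35/1.514 = 8.159 mg/L.
e^(−k_1 t) = e^(−0.356×1.090) = 0.6784; e^(−k_r t) = e^(−1.87×1.090) = 0.1302.
D = 8.159 × (0.6784 − 0.1302) + 4.44 × 0.1302 = 4.472 + 0.5783 = 5.051 mg/L.
DO = C_s − D = 9.13 − 5.051 = 4.079 mg/L.

DO ≈ 4.08 mg/L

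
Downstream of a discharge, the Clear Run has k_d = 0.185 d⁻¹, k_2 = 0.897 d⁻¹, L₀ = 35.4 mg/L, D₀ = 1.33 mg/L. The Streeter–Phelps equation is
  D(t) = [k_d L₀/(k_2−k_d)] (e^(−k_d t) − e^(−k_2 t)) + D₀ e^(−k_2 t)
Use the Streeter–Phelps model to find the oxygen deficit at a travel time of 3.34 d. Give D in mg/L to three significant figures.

D ≈ 4.57 mg/L

k_d L₀/(k_2−k_d) = 0.185×35.4/(0.897−0.185) = 6.549/0.7120 = 9.198 mg/L.
e^(−k_d t) = e^(−0.185×3.340) = 0.5391; e^(−k_2 t) = e^(−0.897×3.340) = 0.04999.
D = 9.198 × (0.5391 − 0.04999) + 1.33 × 0.04999 = 4.499 + 0.06648 = 4.565 mg/L.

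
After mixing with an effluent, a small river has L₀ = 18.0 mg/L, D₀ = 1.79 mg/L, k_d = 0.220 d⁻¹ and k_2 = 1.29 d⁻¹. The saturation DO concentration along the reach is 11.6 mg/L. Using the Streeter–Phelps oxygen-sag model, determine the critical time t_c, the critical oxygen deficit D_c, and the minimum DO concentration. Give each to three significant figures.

t_c ≈ 1.04 d; D_c ≈ 2.44 mg/L; min DO ≈ 9.16 mg/L

With k_2/k_d = 5.864 and 1 − D₀(k_2−k_d)/(k_d L₀) = 0.5163,
t_c = ln(5.864 × 0.5163) / (1.29 − 0.220) = ln(3.028) / 1.070 = 1.108/1.070 = 1.035 d.
L(t_c) = L₀ e^(−k_d t_c) = 18.0 × 0.7963 = 14.33 mg/L, and at the critical point k_2 D_c = k_d L, so D_c = (0.220/1.29) × 14.33 = 2.444 mg/L.
Minimum DO = C_s − D_c = 11.6 − 2.444 = 9.156 mg/L.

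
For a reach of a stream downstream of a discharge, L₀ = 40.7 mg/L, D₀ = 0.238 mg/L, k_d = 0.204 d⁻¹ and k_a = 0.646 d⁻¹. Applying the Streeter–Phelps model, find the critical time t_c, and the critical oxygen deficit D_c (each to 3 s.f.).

With k_a/k_d = 3.167 and 1 − D₀(k_a−k_d)/(k_d L₀) = 0.9873,
t_c = ln(3.167 × 0.9873) / (0.646 − 0.204) = ln(3.127) / 0.4420 = 1.140/0.4420 = 2.579 d.
L(t_c) = L₀ e^(−k_d t_c) = 40.7 × 0.5909 = 24.05 mg/L, and at the critical point k_a D_c = k_d L, so D_c = (0.204/0.646) × 24.05 = 7.595 mg/L.

t_c ≈ 2.58 d; D_c ≈ 7.59 mg/L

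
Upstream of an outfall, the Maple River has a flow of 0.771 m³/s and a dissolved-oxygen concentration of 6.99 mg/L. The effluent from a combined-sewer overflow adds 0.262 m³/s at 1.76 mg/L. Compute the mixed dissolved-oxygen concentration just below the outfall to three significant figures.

5.66 mg/L

Flow-weighted mixing: C = (Q_r C_r + Q_w C_w)/(Q_r + Q_w)
= (0.771×6.99 + 0.262×1.76)/(0.771 + 0.262) = 5.850/1.033 = 5.664 mg/L.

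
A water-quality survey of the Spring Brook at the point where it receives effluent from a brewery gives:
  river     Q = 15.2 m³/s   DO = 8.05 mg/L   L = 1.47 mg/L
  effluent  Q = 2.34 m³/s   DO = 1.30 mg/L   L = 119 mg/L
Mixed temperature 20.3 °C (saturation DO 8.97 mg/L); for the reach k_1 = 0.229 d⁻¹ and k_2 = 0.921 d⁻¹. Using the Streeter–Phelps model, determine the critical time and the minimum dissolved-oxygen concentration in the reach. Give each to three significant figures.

Mixed DO = (15.2×8.05 + 2.34×1.30)/(15.2+2.34) = 125.4/17.54 = 7.149 mg/L.
Mixed L₀ = (15.2×1.47 + 2.34×119)/(17.54) = 300.8/17.54 = 17.15 mg/L.
Initial deficit D₀ = C_s − DO₀ = 8.97 − 7.149 = 1.821 mg/L.
t_c = (1/0.6920) ln[(0.921/0.229)(1 − 1.821×0.6920/(0.229×17.15))] = 1.445 × ln(2.732) = 1.452 d.
D_c = (0.229/0.921) × 17.15 × e^(−0.229×1.452) = 0.2486 × 17.15 × 0.7171 = 3.058 mg/L.
Minimum DO = 8.97 − 3.058 = 5.912 mg/L.

t_c ≈ 1.45 d; minimum DO ≈ 5.91 mg/L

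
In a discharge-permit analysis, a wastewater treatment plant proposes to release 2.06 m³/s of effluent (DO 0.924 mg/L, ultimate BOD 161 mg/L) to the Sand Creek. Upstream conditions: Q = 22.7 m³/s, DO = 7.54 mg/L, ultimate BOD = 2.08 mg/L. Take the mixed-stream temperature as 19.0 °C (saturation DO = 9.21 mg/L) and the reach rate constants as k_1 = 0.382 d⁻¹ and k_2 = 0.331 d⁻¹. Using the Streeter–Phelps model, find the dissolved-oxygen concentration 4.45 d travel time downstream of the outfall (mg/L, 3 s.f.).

DO ≈ 3.37 mg/L

Mixed DO = (22.7×7.54 + 2.06×0.924)/(22.7+2.06) = 173.1/24.76 = 6.990 mg/L.
Mixed L₀ = (22.7×2.08 + 2.06×161)/(24.76) = 378.9/24.76 = 15.30 mg/L.
Initial deficit D₀ = C_s − DO₀ = 9.21 − 6.990 = 2.220 mg/L.
D(4.45) = [0.382×15.30/(0.331−0.382)](e^(−0.382×4.45) − e^(−0.331×4.45)) + 2.220 e^(−0.331×4.45)
= -114.6 × (0.1827 − 0.2292) + 2.220 × 0.2292 = 5.844 mg/L.
DO = 9.21 − 5.844 = 3.366 mg/L.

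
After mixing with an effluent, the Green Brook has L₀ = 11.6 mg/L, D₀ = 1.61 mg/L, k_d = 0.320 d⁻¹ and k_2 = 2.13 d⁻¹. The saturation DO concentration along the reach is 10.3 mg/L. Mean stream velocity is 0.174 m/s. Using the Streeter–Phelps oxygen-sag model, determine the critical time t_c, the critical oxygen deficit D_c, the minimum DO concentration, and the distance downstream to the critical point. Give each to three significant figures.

t_c = [1/(k_2−k_d)] ln[(k_2/k_d)(1 − D₀(k_2−k_d)/(k_d L₀))]
= [1/(2.13−0.320)] ln[(2.13/0.320)(1 − 1.61×1.810/(0.320×11.6))]
= (1/1.810) ln[6.656 × 0.2150] = 0.5525 × ln(1.431) = 0.5525 × 0.3582 = 0.1979 d.
D_c = (k_d/k_2) L₀ e^(−k_d t_c) = (0.320/2.13) × 11.6 × e^(−0.320×0.1979) = 0.1502 × 11.6 × 0.9386 = 1.636 mg/L.
Minimum DO = C_s − D_c = 10.3 − 1.636 = 8.664 mg/L.
x_c = v t_c = 0.174 m/s × 0.1979 d × 86400 s/d = 2975 m ≈ 2.98 km.

t_c ≈ 0.198 d; D_c ≈ 1.64 mg/L; min DO ≈ 8.66 mg/L; x_c ≈ 2.98 km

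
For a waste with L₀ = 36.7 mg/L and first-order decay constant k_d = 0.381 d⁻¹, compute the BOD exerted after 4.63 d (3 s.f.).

y_t = L₀(1 − e^(−k_d t)) = 36.7 × (1 − e^(−0.381×4.63))
= 36.7 × (1 − 0.1714) = 36.7 × 0.8286 = 30.41 mg/L.

y ≈ 30.4 mg/L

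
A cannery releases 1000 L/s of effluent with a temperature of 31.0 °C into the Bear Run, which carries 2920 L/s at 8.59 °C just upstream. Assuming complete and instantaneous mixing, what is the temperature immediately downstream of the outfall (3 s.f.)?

Flow-weighted mixing: C = (Q_r C_r + Q_w C_w)/(Q_r + Q_w)
= (2920×8.59 + 1000×31.0)/(2920 + 1000) = 56080/3920 = 14.31 °C.

14.3 °C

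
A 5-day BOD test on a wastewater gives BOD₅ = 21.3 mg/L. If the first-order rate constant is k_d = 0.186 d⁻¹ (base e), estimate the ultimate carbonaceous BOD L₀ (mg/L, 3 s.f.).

L₀ ≈ 35.2 mg/L

BOD₅ = L₀(1 − e^(−5k_d)) ⇒ L₀ = BOD₅ / (1 − e^(−5×0.186))
= 21.3 / (1 − 0.3946) = 21.3 / 0.6054 = 35.18 mg/L.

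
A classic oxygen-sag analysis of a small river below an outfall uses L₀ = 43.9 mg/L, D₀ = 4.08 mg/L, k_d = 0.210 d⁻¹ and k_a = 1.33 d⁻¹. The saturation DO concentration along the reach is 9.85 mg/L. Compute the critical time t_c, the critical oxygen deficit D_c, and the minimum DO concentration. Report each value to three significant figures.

With k_a/k_d = 6.333 and 1 − D₀(k_a−k_d)/(k_d L₀) = 0.5043,
t_c = ln(6.333 × 0.5043) / (1.33 − 0.210) = ln(3.194) / 1.120 = 1.161/1.120 = 1.037 d.
L(t_c) = L₀ e^(−k_d t_c) = 43.9 × 0.8043 = 35.31 mg/L, and at the critical point k_a D_c = k_d L, so D_c = (0.210/1.33) × 35.31 = 5.575 mg/L.
Minimum DO = C_s − D_c = 9.85 − 5.575 = 4.275 mg/L.

t_c ≈ 1.04 d; D_c ≈ 5.58 mg/L; min DO ≈ 4.27 mg/L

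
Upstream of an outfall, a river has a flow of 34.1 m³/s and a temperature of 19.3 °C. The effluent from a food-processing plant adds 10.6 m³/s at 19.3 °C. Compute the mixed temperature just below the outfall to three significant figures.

Flow-weighted mixing: C = (Q_r C_r + Q_w C_w)/(Q_r + Q_w)
= (34.1×19.3 + 10.6×19.3)/(34.1 + 10.6) = 862.7/44.70 = 19.30 °C.

19.3 °C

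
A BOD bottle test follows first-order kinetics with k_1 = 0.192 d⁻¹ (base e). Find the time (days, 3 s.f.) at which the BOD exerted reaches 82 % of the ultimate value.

t ≈ 8.93 d

y/L₀ = 1 − e^(−k_1 t) = 0.82 ⇒ e^(−k_1 t) = 0.180
t = −ln(0.180) / 0.192 = 1.715 / 0.192 = 8.931 d.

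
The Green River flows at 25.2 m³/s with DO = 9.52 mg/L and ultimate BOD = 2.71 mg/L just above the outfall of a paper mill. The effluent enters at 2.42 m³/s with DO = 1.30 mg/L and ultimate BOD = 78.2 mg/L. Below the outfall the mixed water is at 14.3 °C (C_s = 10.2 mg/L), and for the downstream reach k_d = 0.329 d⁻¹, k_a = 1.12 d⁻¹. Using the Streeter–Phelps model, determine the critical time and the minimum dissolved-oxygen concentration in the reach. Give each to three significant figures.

Mixed DO = (25.2×9.52 + 2.42×1.30)/(25.2+2.42) = 243.0/27.62 = 8.800 mg/L.
Mixed L₀ = (25.2×2.71 + 2.42×78.2)/(27.62) = 257.5/27.62 = 9.324 mg/L.
Initial deficit D₀ = C_s − DO₀ = 10.2 − 8.800 = 1.400 mg/L.
t_c = (1/0.7910) ln[(1.12/0.329)(1 − 1.400×0.7910/(0.329×9.324))] = 1.264 × ln(2.175) = 0.9824 d.
D_c = (0.329/1.12) × 9.324 × e^(−0.329×0.9824) = 0.2938 × 9.324 × 0.7238 = 1.983 mg/L.
Minimum DO = 10.2 − 1.983 = 8.217 mg/L.

t_c ≈ 0.982 d; minimum DO ≈ 8.22 mg/L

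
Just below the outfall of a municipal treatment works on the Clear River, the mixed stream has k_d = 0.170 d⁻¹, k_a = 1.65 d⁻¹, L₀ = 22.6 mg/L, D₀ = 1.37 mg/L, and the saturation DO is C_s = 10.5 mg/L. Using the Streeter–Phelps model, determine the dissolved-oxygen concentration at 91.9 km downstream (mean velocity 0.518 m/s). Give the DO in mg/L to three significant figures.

DO ≈ 8.71 mg/L

Travel time t = x/v = 91.9 km / (0.518 m/s) = 91900 m / 0.518 m/s = 177400 s = 2.053 d.
k_d L₀/(k_a−k_d) = 0.170×22.6/(1.65−0.170) = 3.842/1.480 = 2.596 mg/L.
e^(−k_d t) = e^(−0.170×2.053) = 0.7053; e^(−k_a t) = e^(−1.65×2.053) = 0.03377.
D = 2.596 × (0.7053 − 0.03377) + 1.37 × 0.03377 = 1.743 + 0.04627 = 1.790 mg/L.
DO = C_s − D = 10.5 − 1.790 = 8.710 mg/L.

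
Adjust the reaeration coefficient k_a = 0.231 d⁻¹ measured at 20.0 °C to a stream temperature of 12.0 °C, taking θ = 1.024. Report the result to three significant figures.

k_a(T₂) = k_a(T₁) · θ^(T₂−T₁) = 0.231 × 1.024^(12.0−20.0)
= 0.231 × 1.024^-8.00 = 0.231 × 0.8272 = 0.1911 d⁻¹.

k_a ≈ 0.191 d⁻¹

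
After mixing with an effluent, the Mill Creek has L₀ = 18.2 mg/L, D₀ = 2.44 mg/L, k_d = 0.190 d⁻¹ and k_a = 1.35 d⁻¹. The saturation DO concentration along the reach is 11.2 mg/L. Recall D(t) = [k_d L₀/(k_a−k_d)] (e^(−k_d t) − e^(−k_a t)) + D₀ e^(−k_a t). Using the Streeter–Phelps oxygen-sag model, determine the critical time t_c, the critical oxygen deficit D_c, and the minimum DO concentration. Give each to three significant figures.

t_c ≈ 0.219 d; D_c ≈ 2.46 mg/L; min DO ≈ 8.74 mg/L

With k_a/k_d = 7.105 and 1 − D₀(k_a−k_d)/(k_d L₀) = 0.1815,
t_c = ln(7.105 × 0.1815) / (1.35 − 0.190) = ln(1.290) / 1.160 = 0.2543/1.160 = 0.2192 d.
D_c = (k_d/k_a) L₀ e^(−k_d t_c) = (0.190/1.35) × 18.2 × e^(−0.190×0.2192) = 0.1407 × 18.2 × 0.9592 = 2.457 mg/L.
Minimum DO = C_s − D_c = 11.2 − 2.457 = 8.743 mg/L.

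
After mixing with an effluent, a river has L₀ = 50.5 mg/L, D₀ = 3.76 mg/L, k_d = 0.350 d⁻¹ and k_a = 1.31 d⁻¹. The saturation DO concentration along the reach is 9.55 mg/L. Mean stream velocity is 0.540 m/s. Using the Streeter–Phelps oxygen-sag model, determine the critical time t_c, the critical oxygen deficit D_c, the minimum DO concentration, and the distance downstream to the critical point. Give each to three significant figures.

t_c ≈ 1.14 d; D_c ≈ 9.06 mg/L; min DO ≈ 0.487 mg/L; x_c ≈ 53.0 km

At the critical point dD/dt = 0, so k_d L₀ e^(−k_d t) = k_a D. Substituting D(t) from the Streeter–Phelps equation and solving for t gives
t_c = ln[(k_a/k_d)(1 − D₀(k_a−k_d)/(k_d L₀))] / (k_a−k_d).
Here k_a−k_d = 0.9600 d⁻¹ and 1 − D₀(k_a−k_d)/(k_d L₀) = 1 − 3.76×0.9600/(0.350×50.5) = 0.7958, so
t_c = ln(3.743 × 0.7958) / 0.9600 = 1.091 / 0.9600 = 1.137 d.
L(t_c) = L₀ e^(−k_d t_c) = 50.5 × 0.6717 = 33.92 mg/L, and at the critical point k_a D_c = k_d L, so D_c = (0.350/1.31) × 33.92 = 9.063 mg/L.
Minimum DO = C_s − D_c = 9.55 − 9.063 = 0.4869 mg/L.
x_c = v t_c = 0.540 m/s × 1.137 d × 86400 s/d = 53040 m ≈ 53.0 km.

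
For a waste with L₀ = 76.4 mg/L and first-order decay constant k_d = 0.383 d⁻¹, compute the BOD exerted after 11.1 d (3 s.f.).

y_t = L₀(1 − e^(−k_d t)) = 76.4 × (1 − e^(−0.383×11.1))
= 76.4 × (1 − 0.01425) = 76.4 × 0.9858 = 75.31 mg/L.

y ≈ 75.3 mg/L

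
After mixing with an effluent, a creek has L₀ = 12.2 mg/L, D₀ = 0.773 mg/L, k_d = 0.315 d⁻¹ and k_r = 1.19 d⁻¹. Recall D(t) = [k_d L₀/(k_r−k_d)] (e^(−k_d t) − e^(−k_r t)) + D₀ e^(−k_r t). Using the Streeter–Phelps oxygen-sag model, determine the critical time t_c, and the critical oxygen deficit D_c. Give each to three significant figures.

At the critical point dD/dt = 0, so k_d L₀ e^(−k_d t) = k_r D. Substituting D(t) from the Streeter–Phelps equation and solving for t gives
t_c = ln[(k_r/k_d)(1 − D₀(k_r−k_d)/(k_d L₀))] / (k_r−k_d).
Here k_r−k_d = 0.8750 d⁻¹ and 1 − D₀(k_r−k_d)/(k_d L₀) = 1 − 0.773×0.8750/(0.315×12.2) = 0.8240, so
t_c = ln(3.778 × 0.8240) / 0.8750 = 1.136 / 0.8750 = 1.298 d.
D_c = (k_d/k_r) L₀ e^(−k_d t_c) = (0.315/1.19) × 12.2 × e^(−0.315×1.298) = 0.2647 × 12.2 × 0.6644 = 2.146 mg/L.

t_c ≈ 1.30 d; D_c ≈ 2.15 mg/L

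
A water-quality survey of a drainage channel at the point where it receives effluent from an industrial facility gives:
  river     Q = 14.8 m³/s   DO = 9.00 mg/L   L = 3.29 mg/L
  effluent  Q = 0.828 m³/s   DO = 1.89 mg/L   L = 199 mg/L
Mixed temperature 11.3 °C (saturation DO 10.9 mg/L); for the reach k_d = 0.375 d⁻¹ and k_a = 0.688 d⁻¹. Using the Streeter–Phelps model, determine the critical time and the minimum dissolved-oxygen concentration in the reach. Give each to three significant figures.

Mixed DO = (14.8×9.00 + 0.828×1.89)/(14.8+0.828) = 134.8/15.63 = 8.623 mg/L.
Mixed L₀ = (14.8×3.29 + 0.828×199)/(15.63) = 213.5/15.63 = 13.66 mg/L.
Initial deficit D₀ = C_s − DO₀ = 10.9 − 8.623 = 2.277 mg/L.
t_c = (1/0.3130) ln[(0.688/0.375)(1 − 2.277×0.3130/(0.375×13.66))] = 3.195 × ln(1.579) = 1.460 d.
D_c = (0.375/0.688) × 13.66 × e^(−0.375×1.460) = 0.5451 × 13.66 × 0.5783 = 4.306 mg/L.
Minimum DO = 10.9 − 4.306 = 6.594 mg/L.

t_c ≈ 1.46 d; minimum DO ≈ 6.59 mg/L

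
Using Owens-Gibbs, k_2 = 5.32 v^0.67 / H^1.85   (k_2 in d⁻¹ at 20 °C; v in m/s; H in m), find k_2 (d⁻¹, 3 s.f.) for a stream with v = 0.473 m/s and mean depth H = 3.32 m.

k_2 = 5.32 × 0.473^0.67 / 3.32^1.85 = 5.32 × 0.6056 / 9.207 = 0.3499 d⁻¹.

k_2 ≈ 0.350 d⁻¹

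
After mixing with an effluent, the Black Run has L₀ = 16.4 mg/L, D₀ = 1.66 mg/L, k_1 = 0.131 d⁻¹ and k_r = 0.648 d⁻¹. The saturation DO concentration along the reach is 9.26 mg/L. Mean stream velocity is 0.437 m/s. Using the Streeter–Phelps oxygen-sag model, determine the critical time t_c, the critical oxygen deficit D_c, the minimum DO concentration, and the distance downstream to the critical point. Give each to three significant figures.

With k_r/k_1 = 4.947 and 1 − D₀(k_r−k_1)/(k_1 L₀) = 0.6005,
t_c = ln(4.947 × 0.6005) / (0.648 − 0.131) = ln(2.971) / 0.5170 = 1.089/0.5170 = 2.106 d.
D_c = (k_1/k_r) L₀ e^(−k_1 t_c) = (0.131/0.648) × 16.4 × e^(−0.131×2.106) = 0.2022 × 16.4 × 0.7589 = 2.516 mg/L.
Minimum DO = C_s − D_c = 9.26 − 2.516 = 6.744 mg/L.
x_c = v t_c = 0.437 m/s × 2.106 d × 86400 s/d = 79510 m ≈ 79.5 km.

t_c ≈ 2.11 d; D_c ≈ 2.52 mg/L; min DO ≈ 6.74 mg/L; x_c ≈ 79.5 km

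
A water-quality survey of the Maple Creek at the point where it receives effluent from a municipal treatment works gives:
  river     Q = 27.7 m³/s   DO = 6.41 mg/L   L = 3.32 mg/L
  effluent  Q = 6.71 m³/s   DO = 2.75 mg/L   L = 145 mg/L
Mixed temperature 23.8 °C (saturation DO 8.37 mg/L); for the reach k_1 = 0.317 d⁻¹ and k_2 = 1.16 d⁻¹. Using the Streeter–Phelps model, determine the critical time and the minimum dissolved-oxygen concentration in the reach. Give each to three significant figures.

t_c ≈ 1.23 d; minimum DO ≈ 2.64 mg/L

Mixed DO = (27.7×6.41 + 6.71×2.75)/(27.7+6.71) = 196.0/34.41 = 5.696 mg/L.
Mixed L₀ = (27.7×3.32 + 6.71×145)/(34.41) = 1065/34.41 = 30.95 mg/L.
Initial deficit D₀ = C_s − DO₀ = 8.37 − 5.696 = 2.674 mg/L.
t_c = (1/0.8430) ln[(1.16/0.317)(1 − 2.674×0.8430/(0.317×30.95))] = 1.186 × ln(2.819) = 1.229 d.
D_c = (0.317/1.16) × 30.95 × e^(−0.317×1.229) = 0.2733 × 30.95 × 0.6773 = 5.728 mg/L.
Minimum DO = 8.37 − 5.728 = 2.642 mg/L.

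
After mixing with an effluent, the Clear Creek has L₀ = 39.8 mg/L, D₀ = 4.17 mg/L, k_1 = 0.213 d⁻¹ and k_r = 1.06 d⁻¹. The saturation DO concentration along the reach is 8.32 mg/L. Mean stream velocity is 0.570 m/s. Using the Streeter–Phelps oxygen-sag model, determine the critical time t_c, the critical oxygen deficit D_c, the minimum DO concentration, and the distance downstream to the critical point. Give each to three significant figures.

At the critical point dD/dt = 0, so k_1 L₀ e^(−k_1 t) = k_r D. Substituting D(t) from the Streeter–Phelps equation and solving for t gives
t_c = ln[(k_r/k_1)(1 − D₀(k_r−k_1)/(k_1 L₀))] / (k_r−k_1).
Here k_r−k_1 = 0.8470 d⁻¹ and 1 − D₀(k_r−k_1)/(k_1 L₀) = 1 − 4.17×0.8470/(0.213×39.8) = 0.5834, so
t_c = ln(4.977 × 0.5834) / 0.8470 = 1.066 / 0.8470 = 1.258 d.
L(t_c) = L₀ e^(−k_1 t_c) = 39.8 × 0.7649 = 30.44 mg/L, and at the critical point k_r D_c = k_1 L, so D_c = (0.213/1.06) × 30.44 = 6.117 mg/L.
Minimum DO = C_s − D_c = 8.32 − 6.117 = 2.203 mg/L.
x_c = v t_c = 0.570 m/s × 1.258 d × 86400 s/d = 61970 m ≈ 62.0 km.

t_c ≈ 1.26 d; D_c ≈ 6.12 mg/L; min DO ≈ 2.20 mg/L; x_c ≈ 62.0 km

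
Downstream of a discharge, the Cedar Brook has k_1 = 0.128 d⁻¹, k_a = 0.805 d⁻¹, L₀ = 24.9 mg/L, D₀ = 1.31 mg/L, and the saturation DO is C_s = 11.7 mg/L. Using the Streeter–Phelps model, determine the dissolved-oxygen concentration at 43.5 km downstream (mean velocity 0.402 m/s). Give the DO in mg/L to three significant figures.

DO ≈ 8.93 mg/L

Travel time t = x/v = 43.5 km / (0.402 m/s) = 43500 m / 0.402 m/s = 108200 s = 1.252 d.
k_1 L₀/(k_a−k_1) = 0.128×24.9/(0.805−0.128) = 3.187/0.6770 = 4.708 mg/L.
e^(−k_1 t) = e^(−0.128×1.252) = 0.8519; e^(−k_a t) = e^(−0.805×1.252) = 0.3649.
D = 4.708 × (0.8519 − 0.3649) + 1.31 × 0.3649 = 2.293 + 0.4780 = 2.771 mg/L.
DO = C_s − D = 11.7 − 2.771 = 8.929 mg/L.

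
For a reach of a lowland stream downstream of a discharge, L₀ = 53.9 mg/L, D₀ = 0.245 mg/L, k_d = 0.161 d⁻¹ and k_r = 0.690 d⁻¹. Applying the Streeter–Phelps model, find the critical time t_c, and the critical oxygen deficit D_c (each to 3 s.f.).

t_c ≈ 2.72 d; D_c ≈ 8.11 mg/L

t_c = [1/(k_r−k_d)] ln[(k_r/k_d)(1 − D₀(k_r−k_d)/(k_d L₀))]
= [1/(0.690−0.161)] ln[(0.690/0.161)(1 − 0.245×0.5290/(0.161×53.9))]
= (1/0.5290) ln[4.286 × 0.9851] = 1.890 × ln(4.222) = 1.890 × 1.440 = 2.723 d.
L(t_c) = L₀ e^(−k_d t_c) = 53.9 × 0.6451 = 34.77 mg/L, and at the critical point k_r D_c = k_d L, so D_c = (0.161/0.690) × 34.77 = 8.113 mg/L.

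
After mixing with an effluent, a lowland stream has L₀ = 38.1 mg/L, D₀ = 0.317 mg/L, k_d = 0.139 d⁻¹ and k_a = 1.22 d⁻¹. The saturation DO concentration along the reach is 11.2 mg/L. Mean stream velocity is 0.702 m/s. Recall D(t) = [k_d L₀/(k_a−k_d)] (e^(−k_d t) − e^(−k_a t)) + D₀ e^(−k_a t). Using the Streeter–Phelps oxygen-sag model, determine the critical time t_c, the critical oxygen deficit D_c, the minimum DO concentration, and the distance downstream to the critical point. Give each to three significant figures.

t_c = [1/(k_a−k_d)] ln[(k_a/k_d)(1 − D₀(k_a−k_d)/(k_d L₀))]
= [1/(1.22−0.139)] ln[(1.22/0.139)(1 − 0.317×1.081/(0.139×38.1))]
= (1/1.081) ln[8.777 × 0.9353] = 0.9251 × ln(8.209) = 0.9251 × 2.105 = 1.947 d.
L(t_c) = L₀ e^(−k_d t_c) = 38.1 × 0.7628 = 29.06 mg/L, and at the critical point k_a D_c = k_d L, so D_c = (0.139/1.22) × 29.06 = 3.311 mg/L.
Minimum DO = C_s − D_c = 11.2 − 3.311 = 7.889 mg/L.
x_c = v t_c = 0.702 m/s × 1.947 d × 86400 s/d = 118100 m ≈ 118 km.

t_c ≈ 1.95 d; D_c ≈ 3.31 mg/L; min DO ≈ 7.89 mg/L; x_c ≈ 118 km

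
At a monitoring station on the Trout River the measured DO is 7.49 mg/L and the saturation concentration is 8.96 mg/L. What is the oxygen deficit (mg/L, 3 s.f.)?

D = C_s − C = 8.96 − 7.49 = 1.47 mg/L.

D ≈ 1.47 mg/L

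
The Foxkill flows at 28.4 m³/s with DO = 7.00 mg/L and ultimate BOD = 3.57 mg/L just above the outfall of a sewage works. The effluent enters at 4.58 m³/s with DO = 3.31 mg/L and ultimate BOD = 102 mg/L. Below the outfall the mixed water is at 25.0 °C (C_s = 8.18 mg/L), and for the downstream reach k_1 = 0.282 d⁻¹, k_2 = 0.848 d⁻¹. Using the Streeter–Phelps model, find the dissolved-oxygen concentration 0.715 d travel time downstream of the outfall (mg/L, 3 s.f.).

Mixed DO = (28.4×7.00 + 4.58×3.31)/(28.4+4.58) = 214.0/32.98 = 6.488 mg/L.
Mixed L₀ = (28.4×3.57 + 4.58×102)/(32.98) = 568.5/32.98 = 17.24 mg/L.
Initial deficit D₀ = C_s − DO₀ = 8.18 − 6.488 = 1.692 mg/L.
D(0.715) = [0.282×17.24/(0.848−0.282)](e^(−0.282×0.715) − e^(−0.848×0.715)) + 1.692 e^(−0.848×0.715)
= 8.589 × (0.8174 − 0.5454) + 1.692 × 0.5454 = 3.260 mg/L.
DO = 8.18 − 3.260 = 4.920 mg/L.

DO ≈ 4.92 mg/L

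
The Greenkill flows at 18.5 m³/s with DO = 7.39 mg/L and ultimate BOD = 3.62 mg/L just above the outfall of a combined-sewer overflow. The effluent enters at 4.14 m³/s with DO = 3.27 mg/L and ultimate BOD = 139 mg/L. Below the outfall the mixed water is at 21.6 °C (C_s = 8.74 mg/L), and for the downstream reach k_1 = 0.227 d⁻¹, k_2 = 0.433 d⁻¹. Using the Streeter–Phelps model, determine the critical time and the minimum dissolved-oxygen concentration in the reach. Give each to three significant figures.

Mixed DO = (18.5×7.39 + 4.14×3.27)/(18.5+4.14) = 150.3/22.64 = 6.637 mg/L.
Mixed L₀ = (18.5×3.62 + 4.14×139)/(22.64) = 642.4/22.64 = 28.38 mg/L.
Initial deficit D₀ = C_s − DO₀ = 8.74 − 6.637 = 2.103 mg/L.
t_c = (1/0.2060) ln[(0.433/0.227)(1 − 2.103×0.2060/(0.227×28.38))] = 4.854 × ln(1.779) = 2.797 d.
D_c = (0.227/0.433) × 28.38 × e^(−0.227×2.797) = 0.5242 × 28.38 × 0.5300 = 7.884 mg/L.
Minimum DO = 8.74 − 7.884 = 0.8557 mg/L.

t_c ≈ 2.80 d; minimum DO ≈ 0.856 mg/L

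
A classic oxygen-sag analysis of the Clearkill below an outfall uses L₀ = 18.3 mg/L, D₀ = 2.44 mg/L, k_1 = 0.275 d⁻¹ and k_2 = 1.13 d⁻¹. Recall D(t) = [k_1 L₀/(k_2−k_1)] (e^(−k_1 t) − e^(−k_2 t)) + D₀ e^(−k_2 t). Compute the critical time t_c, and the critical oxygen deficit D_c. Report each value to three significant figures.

t_c ≈ 1.03 d; D_c ≈ 3.36 mg/L

t_c = [1/(k_2−k_1)] ln[(k_2/k_1)(1 − D₀(k_2−k_1)/(k_1 L₀))]
= [1/(1.13−0.275)] ln[(1.13/0.275)(1 − 2.44×0.8550/(0.275×18.3))]
= (1/0.8550) ln[4.109 × 0.5855] = 1.170 × ln(2.406) = 1.170 × 0.8778 = 1.027 d.
D_c = (k_1/k_2) L₀ e^(−k_1 t_c) = (0.275/1.13) × 18.3 × e^(−0.275×1.027) = 0.2434 × 18.3 × 0.7540 = 3.358 mg/L.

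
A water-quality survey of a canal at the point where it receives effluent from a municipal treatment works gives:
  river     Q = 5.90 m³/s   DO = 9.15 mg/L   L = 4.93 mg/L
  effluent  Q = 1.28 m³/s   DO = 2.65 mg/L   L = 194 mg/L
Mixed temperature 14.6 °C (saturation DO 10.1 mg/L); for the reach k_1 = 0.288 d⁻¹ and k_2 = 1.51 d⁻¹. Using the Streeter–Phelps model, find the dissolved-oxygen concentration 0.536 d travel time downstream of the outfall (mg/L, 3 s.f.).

Mixed DO = (5.90×9.15 + 1.28×2.65)/(5.90+1.28) = 57.38/7.180 = 7.991 mg/L.
Mixed L₀ = (5.90×4.93 + 1.28×194)/(7.180) = 277.4/7.180 = 38.64 mg/L.
Initial deficit D₀ = C_s − DO₀ = 10.1 − 7.991 = 2.109 mg/L.
D(0.536) = [0.288×38.64/(1.51−0.288)](e^(−0.288×0.536) − e^(−1.51×0.536)) + 2.109 e^(−1.51×0.536)
= 9.106 × (0.8570 − 0.4451) + 2.109 × 0.4451 = 4.689 mg/L.
DO = 10.1 − 4.689 = 5.411 mg/L.

DO ≈ 5.41 mg/L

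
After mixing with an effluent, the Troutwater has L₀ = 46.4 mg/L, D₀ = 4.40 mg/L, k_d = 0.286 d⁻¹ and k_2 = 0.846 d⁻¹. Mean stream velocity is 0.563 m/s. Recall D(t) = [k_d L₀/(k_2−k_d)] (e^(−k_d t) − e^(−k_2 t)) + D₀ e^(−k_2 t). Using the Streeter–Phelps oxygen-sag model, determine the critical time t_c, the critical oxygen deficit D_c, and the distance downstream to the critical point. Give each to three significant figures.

With k_2/k_d = 2.958 and 1 − D₀(k_2−k_d)/(k_d L₀) = 0.8143,
t_c = ln(2.958 × 0.8143) / (0.846 − 0.286) = ln(2.409) / 0.5600 = 0.8791/0.5600 = 1.570 d.
D_c = (k_d/k_2) L₀ e^(−k_d t_c) = (0.286/0.846) × 46.4 × e^(−0.286×1.570) = 0.3381 × 46.4 × 0.6383 = 10.01 mg/L.
x_c = v t_c = 0.563 m/s × 1.570 d × 86400 s/d = 76360 m ≈ 76.4 km.

t_c ≈ 1.57 d; D_c ≈ 10.0 mg/L; x_c ≈ 76.4 km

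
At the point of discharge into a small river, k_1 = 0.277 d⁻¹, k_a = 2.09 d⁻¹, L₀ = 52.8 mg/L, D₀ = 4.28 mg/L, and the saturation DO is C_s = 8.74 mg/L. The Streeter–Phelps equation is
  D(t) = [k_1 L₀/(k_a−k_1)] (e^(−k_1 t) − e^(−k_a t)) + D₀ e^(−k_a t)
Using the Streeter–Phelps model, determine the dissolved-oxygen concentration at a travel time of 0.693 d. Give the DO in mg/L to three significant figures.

DO ≈ 2.97 mg/L

k_1 L₀/(k_a−k_1) = 0.277×52.8/(2.09−0.277) = 14.63/1.813 = 8.067 mg/L.
e^(−k_1 t) = e^(−0.277×0.6930) = 0.8253; e^(−k_a t) = e^(−2.09×0.6930) = 0.2350.
D = 8.067 × (0.8253 − 0.2350) + 4.28 × 0.2350 = 4.763 + 1.006 = 5.768 mg/L.
DO = C_s − D = 8.74 − 5.768 = 2.972 mg/L.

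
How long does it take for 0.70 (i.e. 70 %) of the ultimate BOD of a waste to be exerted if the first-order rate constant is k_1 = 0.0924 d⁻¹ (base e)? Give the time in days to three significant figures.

y/L₀ = 1 − e^(−k_1 t) = 0.70 ⇒ e^(−k_1 t) = 0.300
t = −ln(0.300) / 0.0924 = 1.204 / 0.0924 = 13.03 d.

t ≈ 13.0 d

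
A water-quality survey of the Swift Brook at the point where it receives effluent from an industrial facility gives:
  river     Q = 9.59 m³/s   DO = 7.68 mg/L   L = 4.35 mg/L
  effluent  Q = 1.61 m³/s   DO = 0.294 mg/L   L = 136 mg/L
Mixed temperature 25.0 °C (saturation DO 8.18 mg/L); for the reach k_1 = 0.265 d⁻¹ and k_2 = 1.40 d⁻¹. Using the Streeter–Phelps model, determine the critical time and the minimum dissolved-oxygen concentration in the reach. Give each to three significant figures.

Mixed DO = (9.59×7.68 + 1.61×0.294)/(9.59+1.61) = 74.12/11.20 = 6.618 mg/L.
Mixed L₀ = (9.59×4.35 + 1.61×136)/(11.20) = 260.7/11.20 = 23.27 mg/L.
Initial deficit D₀ = C_s − DO₀ = 8.18 − 6.618 = 1.562 mg/L.
t_c = (1/1.135) ln[(1.40/0.265)(1 − 1.562×1.135/(0.265×23.27))] = 0.8811 × ln(3.765) = 1.168 d.
D_c = (0.265/1.40) × 23.27 × e^(−0.265×1.168) = 0.1893 × 23.27 × 0.7338 = 3.233 mg/L.
Minimum DO = 8.18 − 3.233 = 4.947 mg/L.

t_c ≈ 1.17 d; minimum DO ≈ 4.95 mg/L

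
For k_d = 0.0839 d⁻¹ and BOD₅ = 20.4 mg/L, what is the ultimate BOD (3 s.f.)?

BOD₅ = L₀(1 − e^(−5k_d)) ⇒ L₀ = BOD₅ / (1 − e^(−5×0.0839))
= 20.4 / (1 − 0.6574) = 20.4 / 0.3426 = 59.54 mg/L.

L₀ ≈ 59.5 mg/L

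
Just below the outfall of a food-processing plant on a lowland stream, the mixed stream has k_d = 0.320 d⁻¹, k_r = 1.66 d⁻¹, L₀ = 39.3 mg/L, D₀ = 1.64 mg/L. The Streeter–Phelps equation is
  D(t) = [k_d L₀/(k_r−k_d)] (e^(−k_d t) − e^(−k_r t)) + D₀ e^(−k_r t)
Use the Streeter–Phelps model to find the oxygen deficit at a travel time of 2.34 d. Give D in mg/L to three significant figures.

k_d L₀/(k_r−k_d) = 0.320×39.3/(1.66−0.320) = 12.58/1.340 = 9.385 mg/L.
e^(−k_d t) = e^(−0.320×2.340) = 0.4729; e^(−k_r t) = e^(−1.66×2.340) = 0.02056.
D = 9.385 × (0.4729 − 0.02056) + 1.64 × 0.02056 = 4.246 + 0.03372 = 4.279 mg/L.

D ≈ 4.28 mg/L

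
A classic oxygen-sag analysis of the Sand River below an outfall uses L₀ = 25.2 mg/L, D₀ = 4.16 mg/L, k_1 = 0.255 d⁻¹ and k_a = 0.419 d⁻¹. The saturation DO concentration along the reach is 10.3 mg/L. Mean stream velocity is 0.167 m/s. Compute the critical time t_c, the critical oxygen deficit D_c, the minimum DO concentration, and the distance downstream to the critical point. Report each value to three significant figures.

t_c ≈ 2.34 d; D_c ≈ 8.44 mg/L; min DO ≈ 1.86 mg/L; x_c ≈ 33.8 km

At the critical point dD/dt = 0, so k_1 L₀ e^(−k_1 t) = k_a D. Substituting D(t) from the Streeter–Phelps equation and solving for t gives
t_c = ln[(k_a/k_1)(1 − D₀(k_a−k_1)/(k_1 L₀))] / (k_a−k_1).
Here k_a−k_1 = 0.1640 d⁻¹ and 1 − D₀(k_a−k_1)/(k_1 L₀) = 1 − 4.16×0.1640/(0.255×25.2) = 0.8938, so
t_c = ln(1.643 × 0.8938) / 0.1640 = 0.3844 / 0.1640 = 2.344 d.
L(t_c) = L₀ e^(−k_1 t_c) = 25.2 × 0.5501 = 13.86 mg/L, and at the critical point k_a D_c = k_1 L, so D_c = (0.255/0.419) × 13.86 = 8.437 mg/L.
Minimum DO = C_s − D_c = 10.3 − 8.437 = 1.863 mg/L.
x_c = v t_c = 0.167 m/s × 2.344 d × 86400 s/d = 33820 m ≈ 33.8 km.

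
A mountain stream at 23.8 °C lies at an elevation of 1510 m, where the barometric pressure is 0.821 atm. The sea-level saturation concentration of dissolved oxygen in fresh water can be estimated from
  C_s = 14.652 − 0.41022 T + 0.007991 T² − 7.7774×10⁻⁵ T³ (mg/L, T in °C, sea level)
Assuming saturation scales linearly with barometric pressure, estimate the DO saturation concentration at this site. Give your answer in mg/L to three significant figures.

At sea level: C_s = 14.652 − 0.41022×23.8 + 0.007991×23.8² − 7.7774×10⁻⁵×23.8³ = 8.367 mg/L.
Pressure correction: C_s' = 8.367 × 0.821 = 6.869 mg/L.

C_s ≈ 6.87 mg/L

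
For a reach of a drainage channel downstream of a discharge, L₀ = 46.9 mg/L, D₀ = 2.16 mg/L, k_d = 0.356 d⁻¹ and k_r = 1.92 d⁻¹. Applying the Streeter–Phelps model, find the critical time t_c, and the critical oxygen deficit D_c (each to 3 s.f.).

t_c ≈ 0.933 d; D_c ≈ 6.24 mg/L

At the critical point dD/dt = 0, so k_d L₀ e^(−k_d t) = k_r D. Substituting D(t) from the Streeter–Phelps equation and solving for t gives
t_c = ln[(k_r/k_d)(1 − D₀(k_r−k_d)/(k_d L₀))] / (k_r−k_d).
Here k_r−k_d = 1.564 d⁻¹ and 1 − D₀(k_r−k_d)/(k_d L₀) = 1 − 2.16×1.564/(0.356×46.9) = 0.7977, so
t_c = ln(5.393 × 0.7977) / 1.564 = 1.459 / 1.564 = 0.9329 d.
D_c = (k_d/k_r) L₀ e^(−k_d t_c) = (0.356/1.92) × 46.9 × e^(−0.356×0.9329) = 0.1854 × 46.9 × 0.7174 = 6.239 mg/L.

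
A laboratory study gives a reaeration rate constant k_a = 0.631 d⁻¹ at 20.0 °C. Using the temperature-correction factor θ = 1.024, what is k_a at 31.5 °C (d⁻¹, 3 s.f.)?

k_a(T₂) = k_a(T₁) · θ^(T₂−T₁) = 0.631 × 1.024^(31.5−20.0)
= 0.631 × 1.024^11.5 = 0.631 × 1.314 = 0.8289 d⁻¹.

k_a ≈ 0.829 d⁻¹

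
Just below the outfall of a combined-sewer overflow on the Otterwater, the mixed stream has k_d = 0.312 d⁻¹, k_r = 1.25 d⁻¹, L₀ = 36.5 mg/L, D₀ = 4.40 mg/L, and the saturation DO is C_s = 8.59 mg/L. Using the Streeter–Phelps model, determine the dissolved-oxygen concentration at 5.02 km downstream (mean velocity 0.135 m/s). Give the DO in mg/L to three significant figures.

Travel time t = x/v = 5.02 km / (0.135 m/s) = 5020 m / 0.135 m/s = 37190 s = 0.4304 d.
k_d L₀/(k_r−k_d) = 0.312×36.5/(1.25−0.312) = 11.39/0.9380 = 12.14 mg/L.
e^(−k_d t) = e^(−0.312×0.4304) = 0.8743; e^(−k_r t) = e^(−1.25×0.4304) = 0.5839.
D = 12.14 × (0.8743 − 0.5839) + 4.40 × 0.5839 = 3.526 + 2.569 = 6.095 mg/L.
DO = C_s − D = 8.59 − 6.095 = 2.495 mg/L.

DO ≈ 2.49 mg/L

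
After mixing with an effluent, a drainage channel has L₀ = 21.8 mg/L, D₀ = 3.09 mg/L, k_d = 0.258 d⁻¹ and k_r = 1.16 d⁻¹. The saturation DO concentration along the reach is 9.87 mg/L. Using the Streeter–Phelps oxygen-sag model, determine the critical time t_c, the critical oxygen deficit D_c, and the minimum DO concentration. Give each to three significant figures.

With k_r/k_d = 4.496 and 1 − D₀(k_r−k_d)/(k_d L₀) = 0.5044,
t_c = ln(4.496 × 0.5044) / (1.16 − 0.258) = ln(2.268) / 0.9020 = 0.8189/0.9020 = 0.9079 d.
L(t_c) = L₀ e^(−k_d t_c) = 21.8 × 0.7912 = 17.25 mg/L, and at the critical point k_r D_c = k_d L, so D_c = (0.258/1.16) × 17.25 = 3.836 mg/L.
Minimum DO = C_s − D_c = 9.87 − 3.836 = 6.034 mg/L.

t_c ≈ 0.908 d; D_c ≈ 3.84 mg/L; min DO ≈ 6.03 mg/L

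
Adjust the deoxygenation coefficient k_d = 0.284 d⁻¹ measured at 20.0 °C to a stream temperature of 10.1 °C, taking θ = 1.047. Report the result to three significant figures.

k_d ≈ 0.180 d⁻¹

k_d(T₂) = k_d(T₁) · θ^(T₂−T₁) = 0.284 × 1.047^(10.1−20.0)
= 0.284 × 1.047^-9.90 = 0.284 × 0.6346 = 0.1802 d⁻¹.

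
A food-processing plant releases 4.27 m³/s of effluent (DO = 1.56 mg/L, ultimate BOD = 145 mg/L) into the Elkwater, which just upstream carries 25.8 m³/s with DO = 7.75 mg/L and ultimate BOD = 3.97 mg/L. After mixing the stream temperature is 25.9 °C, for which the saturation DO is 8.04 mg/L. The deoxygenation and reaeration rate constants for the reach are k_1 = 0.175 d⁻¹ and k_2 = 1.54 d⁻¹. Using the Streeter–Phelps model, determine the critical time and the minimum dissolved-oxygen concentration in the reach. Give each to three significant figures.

t_c ≈ 1.24 d; minimum DO ≈ 5.85 mg/L

Mixed DO = (25.8×7.75 + 4.27×1.56)/(25.8+4.27) = 206.6/30.07 = 6.871 mg/L.
Mixed L₀ = (25.8×3.97 + 4.27×145)/(30.07) = 721.6/30.07 = 24.00 mg/L.
Initial deficit D₀ = C_s − DO₀ = 8.04 − 6.871 = 1.169 mg/L.
t_c = (1/1.365) ln[(1.54/0.175)(1 − 1.169×1.365/(0.175×24.00))] = 0.7326 × ln(5.456) = 1.243 d.
D_c = (0.175/1.54) × 24.00 × e^(−0.175×1.243) = 0.1136 × 24.00 × 0.8045 = 2.194 mg/L.
Minimum DO = 8.04 − 2.194 = 5.846 mg/L.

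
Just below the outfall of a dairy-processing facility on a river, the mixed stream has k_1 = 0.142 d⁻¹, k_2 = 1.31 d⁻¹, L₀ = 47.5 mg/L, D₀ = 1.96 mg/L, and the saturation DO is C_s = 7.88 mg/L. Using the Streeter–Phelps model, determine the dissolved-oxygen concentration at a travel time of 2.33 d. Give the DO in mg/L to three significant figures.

DO ≈ 3.91 mg/L

k_1 L₀/(k_2−k_1) = 0.142×47.5/(1.31−0.142) = 6.745/1.168 = 5.775 mg/L.
e^(−k_1 t) = e^(−0.142×2.330) = 0.7183; e^(−k_2 t) = e^(−1.31×2.330) = 0.04725.
D = 5.775 × (0.7183 − 0.04725) + 1.96 × 0.04725 = 3.875 + 0.09261 = 3.968 mg/L.
DO = C_s − D = 7.88 − 3.968 = 3.912 mg/L.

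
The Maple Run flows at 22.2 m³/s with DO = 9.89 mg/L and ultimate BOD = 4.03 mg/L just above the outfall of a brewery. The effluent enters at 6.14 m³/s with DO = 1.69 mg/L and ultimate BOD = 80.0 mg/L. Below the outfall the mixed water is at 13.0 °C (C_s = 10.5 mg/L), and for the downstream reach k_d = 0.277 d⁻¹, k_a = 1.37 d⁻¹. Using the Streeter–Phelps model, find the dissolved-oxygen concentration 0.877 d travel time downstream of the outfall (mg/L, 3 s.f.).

DO ≈ 7.27 mg/L

Mixed DO = (22.2×9.89 + 6.14×1.69)/(22.2+6.14) = 229.9/28.34 = 8.113 mg/L.
Mixed L₀ = (22.2×4.03 + 6.14×80.0)/(28.34) = 580.7/28.34 = 20.49 mg/L.
Initial deficit D₀ = C_s − DO₀ = 10.5 − 8.113 = 2.387 mg/L.
D(0.877) = [0.277×20.49/(1.37−0.277)](e^(−0.277×0.877) − e^(−1.37×0.877)) + 2.387 e^(−1.37×0.877)
= 5.193 × (0.7843 − 0.3007) + 2.387 × 0.3007 = 3.229 mg/L.
DO = 10.5 − 3.229 = 7.271 mg/L.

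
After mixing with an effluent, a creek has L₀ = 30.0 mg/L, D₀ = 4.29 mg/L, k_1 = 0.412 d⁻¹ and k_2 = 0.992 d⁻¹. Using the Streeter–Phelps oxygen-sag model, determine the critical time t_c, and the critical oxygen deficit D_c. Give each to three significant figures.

t_c ≈ 1.13 d; D_c ≈ 7.83 mg/L

t_c = [1/(k_2−k_1)] ln[(k_2/k_1)(1 − D₀(k_2−k_1)/(k_1 L₀))]
= [1/(0.992−0.412)] ln[(0.992/0.412)(1 − 4.29×0.5800/(0.412×30.0))]
= (1/0.5800) ln[2.408 × 0.7987] = 1.724 × ln(1.923) = 1.724 × 0.6539 = 1.127 d.
D_c = (k_1/k_2) L₀ e^(−k_1 t_c) = (0.412/0.992) × 30.0 × e^(−0.412×1.127) = 0.4153 × 30.0 × 0.6284 = 7.830 mg/L.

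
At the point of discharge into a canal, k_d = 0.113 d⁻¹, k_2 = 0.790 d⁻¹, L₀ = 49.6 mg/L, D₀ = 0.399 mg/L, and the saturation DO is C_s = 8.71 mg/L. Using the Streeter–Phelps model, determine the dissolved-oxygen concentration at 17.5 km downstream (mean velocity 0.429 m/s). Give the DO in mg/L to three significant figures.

Travel time t = x/v = 17.5 km / (0.429 m/s) = 17500 m / 0.429 m/s = 40790 s = 0.4721 d.
k_d L₀/(k_2−k_d) = 0.113×49.6/(0.790−0.113) = 5.605/0.6770 = 8.279 mg/L.
e^(−k_d t) = e^(−0.113×0.4721) = 0.9480; e^(−k_2 t) = e^(−0.790×0.4721) = 0.6887.
D = 8.279 × (0.9480 − 0.6887) + 0.399 × 0.6887 = 2.147 + 0.2748 = 2.422 mg/L.
DO = C_s − D = 8.71 − 2.422 = 6.288 mg/L.

DO ≈ 6.29 mg/L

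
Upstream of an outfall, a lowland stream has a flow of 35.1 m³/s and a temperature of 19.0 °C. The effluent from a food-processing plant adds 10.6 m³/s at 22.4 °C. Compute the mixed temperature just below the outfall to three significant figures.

Flow-weighted mixing: C = (Q_r C_r + Q_w C_w)/(Q_r + Q_w)
= (35.1×19.0 + 10.6×22.4)/(35.1 + 10.6) = 904.3/45.70 = 19.79 °C.

19.8 °C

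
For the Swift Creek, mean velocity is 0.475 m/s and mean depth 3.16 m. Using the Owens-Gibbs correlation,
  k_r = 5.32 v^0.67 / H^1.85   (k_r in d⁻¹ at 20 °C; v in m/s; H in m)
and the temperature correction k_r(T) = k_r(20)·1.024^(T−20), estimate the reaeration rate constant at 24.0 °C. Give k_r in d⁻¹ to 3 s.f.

k_r(20) = 5.32 × 0.475^0.67 / 3.16^1.85 = 5.32 × 0.6073 / 8.403 = 0.3845 d⁻¹.
k_r(24.0) = 0.3845 × 1.024^(24.0−20) = 0.3845 × 1.100 = 0.4227 d⁻¹.

k_r ≈ 0.423 d⁻¹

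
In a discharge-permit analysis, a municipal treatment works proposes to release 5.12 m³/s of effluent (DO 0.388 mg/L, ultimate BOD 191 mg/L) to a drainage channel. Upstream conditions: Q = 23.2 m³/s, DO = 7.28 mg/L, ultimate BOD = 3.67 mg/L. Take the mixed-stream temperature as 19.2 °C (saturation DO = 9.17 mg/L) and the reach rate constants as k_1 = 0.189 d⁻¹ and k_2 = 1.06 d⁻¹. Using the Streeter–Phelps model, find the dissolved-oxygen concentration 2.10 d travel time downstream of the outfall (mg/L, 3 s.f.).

DO ≈ 4.23 mg/L

Mixed DO = (23.2×7.28 + 5.12×0.388)/(23.2+5.12) = 170.9/28.32 = 6.034 mg/L.
Mixed L₀ = (23.2×3.67 + 5.12×191)/(28.32) = 1063/28.32 = 37.54 mg/L.
Initial deficit D₀ = C_s − DO₀ = 9.17 − 6.034 = 3.136 mg/L.
D(2.10) = [0.189×37.54/(1.06−0.189)](e^(−0.189×2.10) − e^(−1.06×2.10)) + 3.136 e^(−1.06×2.10)
= 8.145 × (0.6724 − 0.1080) + 3.136 × 0.1080 = 4.936 mg/L.
DO = 9.17 − 4.936 = 4.234 mg/L.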